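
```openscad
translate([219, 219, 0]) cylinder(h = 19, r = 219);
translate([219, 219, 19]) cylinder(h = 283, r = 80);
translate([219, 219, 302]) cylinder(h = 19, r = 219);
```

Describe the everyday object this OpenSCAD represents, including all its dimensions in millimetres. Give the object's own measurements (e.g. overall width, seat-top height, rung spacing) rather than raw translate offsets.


A spool: two coaxial disc flanges of radius 219 mm and thickness 19 mm, joined by a core cylinder of radius 80 mm and height 283 mm. The lower flange rests on z = 0 and the three cylinders share a vertical axis.


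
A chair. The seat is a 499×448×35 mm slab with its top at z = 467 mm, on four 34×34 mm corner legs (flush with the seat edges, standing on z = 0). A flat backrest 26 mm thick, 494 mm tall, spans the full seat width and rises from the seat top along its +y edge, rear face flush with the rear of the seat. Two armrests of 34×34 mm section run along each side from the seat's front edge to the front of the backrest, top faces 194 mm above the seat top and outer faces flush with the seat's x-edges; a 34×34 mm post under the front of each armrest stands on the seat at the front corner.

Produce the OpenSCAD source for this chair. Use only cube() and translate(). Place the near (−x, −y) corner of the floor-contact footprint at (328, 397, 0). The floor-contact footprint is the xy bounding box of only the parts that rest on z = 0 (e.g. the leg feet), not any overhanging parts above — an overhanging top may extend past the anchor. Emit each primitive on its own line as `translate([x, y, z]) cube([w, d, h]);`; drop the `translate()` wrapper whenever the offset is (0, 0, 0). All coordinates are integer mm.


// leg_h = 467 - 35 = 432
// arm post h = 194 - 34 = 160
translate([328, 397, 432]) cube([499, 448, 35]);
translate([328, 397, 0]) cube([34, 34, 432]);
translate([793, 397, 0]) cube([34, 34, 432]);
translate([328, 811, 0]) cube([34, 34, 432]);
translate([793, 811, 0]) cube([34, 34, 432]);
translate([328, 819, 467]) cube([499, 26, 494]);
translate([328, 397, 627]) cube([34, 422, 34]);
translate([793, 397, 627]) cube([34, 422, 34]);
translate([328, 397, 467]) cube([34, 34, 160]);
translate([793, 397, 467]) cube([34, 34, 160]);


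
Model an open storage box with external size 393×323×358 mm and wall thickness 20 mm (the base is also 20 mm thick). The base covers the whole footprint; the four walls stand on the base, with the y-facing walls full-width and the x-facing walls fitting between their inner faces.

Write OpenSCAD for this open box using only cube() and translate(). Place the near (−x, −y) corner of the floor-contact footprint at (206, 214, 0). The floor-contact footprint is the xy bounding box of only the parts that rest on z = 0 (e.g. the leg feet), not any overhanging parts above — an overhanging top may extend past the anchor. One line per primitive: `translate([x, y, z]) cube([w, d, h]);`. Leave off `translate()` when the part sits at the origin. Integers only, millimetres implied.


translate([206, 214, 0]) cube([393, 323, 20]);
translate([206, 214, 20]) cube([393, 20, 338]);
translate([206, 517, 20]) cube([393, 20, 338]);
translate([206, 234, 20]) cube([20, 283, 338]);
translate([579, 234, 20]) cube([20, 283, 338]);


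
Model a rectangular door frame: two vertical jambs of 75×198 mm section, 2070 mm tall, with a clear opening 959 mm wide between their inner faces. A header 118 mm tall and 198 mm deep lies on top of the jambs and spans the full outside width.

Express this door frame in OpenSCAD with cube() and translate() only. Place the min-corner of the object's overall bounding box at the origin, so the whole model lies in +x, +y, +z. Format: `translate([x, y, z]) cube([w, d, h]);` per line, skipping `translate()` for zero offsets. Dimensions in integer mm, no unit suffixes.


cube([75, 198, 2070]);
translate([1034, 0, 0]) cube([75, 198, 2070]);
translate([0, 0, 2070]) cube([1109, 198, 118]);


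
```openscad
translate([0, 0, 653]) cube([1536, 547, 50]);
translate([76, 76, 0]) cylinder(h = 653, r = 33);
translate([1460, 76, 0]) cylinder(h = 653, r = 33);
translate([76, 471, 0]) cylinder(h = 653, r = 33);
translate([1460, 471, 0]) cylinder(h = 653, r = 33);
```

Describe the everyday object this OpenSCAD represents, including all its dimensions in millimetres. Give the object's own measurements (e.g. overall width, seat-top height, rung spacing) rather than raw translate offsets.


A rectangular dining table. The top is 1536×547×50 mm with its upper surface at z = 703 mm. It stands on four round legs of 66 mm diameter, each leg's bounding box inset 43 mm from the nearest pair of top edges, running from the floor to the underside of the top.


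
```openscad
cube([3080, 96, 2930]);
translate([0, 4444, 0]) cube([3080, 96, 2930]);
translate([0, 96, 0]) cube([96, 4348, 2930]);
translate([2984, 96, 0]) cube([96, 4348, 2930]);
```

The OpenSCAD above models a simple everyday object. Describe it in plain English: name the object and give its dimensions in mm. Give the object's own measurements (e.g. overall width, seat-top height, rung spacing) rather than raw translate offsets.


The wall frame of a small rectangular building: four walls, each 2930 mm tall and 96 mm thick, enclosing a footprint 3080 mm (x) by 4540 mm (y) outside-to-outside, with no floor or roof. The front and back walls (the −y and +y sides) span the full width; the two side walls fit between them.


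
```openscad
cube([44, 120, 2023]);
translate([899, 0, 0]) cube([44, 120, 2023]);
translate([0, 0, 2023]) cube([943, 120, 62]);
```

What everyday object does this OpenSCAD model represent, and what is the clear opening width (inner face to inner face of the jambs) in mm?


A door frame. The clear opening width is 855 mm.

Two 2023 mm tall posts with a header on top — a door frame. The left jamb is 44 mm wide at x = 0; the right jamb starts at x = 899. The clear opening is 899 − 44 = 855 mm.


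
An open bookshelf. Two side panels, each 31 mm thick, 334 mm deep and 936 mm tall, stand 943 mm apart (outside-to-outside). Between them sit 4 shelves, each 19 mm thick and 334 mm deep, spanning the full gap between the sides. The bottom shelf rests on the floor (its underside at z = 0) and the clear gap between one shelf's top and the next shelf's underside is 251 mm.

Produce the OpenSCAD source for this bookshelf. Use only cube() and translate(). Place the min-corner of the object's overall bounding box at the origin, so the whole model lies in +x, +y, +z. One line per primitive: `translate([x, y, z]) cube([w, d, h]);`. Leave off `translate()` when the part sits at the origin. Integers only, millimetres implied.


cube([31, 334, 936]);
translate([912, 0, 0]) cube([31, 334, 936]);
translate([31, 0, 0]) cube([881, 334, 19]);
translate([31, 0, 270]) cube([881, 334, 19]);
translate([31, 0, 540]) cube([881, 334, 19]);
translate([31, 0, 810]) cube([881, 334, 19]);


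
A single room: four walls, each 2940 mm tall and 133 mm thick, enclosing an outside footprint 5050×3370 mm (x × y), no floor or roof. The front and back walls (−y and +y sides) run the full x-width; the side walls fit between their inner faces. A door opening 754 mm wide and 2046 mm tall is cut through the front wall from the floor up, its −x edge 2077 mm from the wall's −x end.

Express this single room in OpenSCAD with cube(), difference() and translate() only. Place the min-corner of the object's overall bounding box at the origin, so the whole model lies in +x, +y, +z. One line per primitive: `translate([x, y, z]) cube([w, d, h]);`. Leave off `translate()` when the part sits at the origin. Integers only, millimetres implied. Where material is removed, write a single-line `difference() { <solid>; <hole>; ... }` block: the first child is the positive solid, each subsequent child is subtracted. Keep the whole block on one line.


difference() { cube([5050, 133, 2940]); translate([2077, 0, 0]) cube([754, 133, 2046]); }
translate([0, 3237, 0]) cube([5050, 133, 2940]);
translate([0, 133, 0]) cube([133, 3104, 2940]);
translate([4917, 133, 0]) cube([133, 3104, 2940]);


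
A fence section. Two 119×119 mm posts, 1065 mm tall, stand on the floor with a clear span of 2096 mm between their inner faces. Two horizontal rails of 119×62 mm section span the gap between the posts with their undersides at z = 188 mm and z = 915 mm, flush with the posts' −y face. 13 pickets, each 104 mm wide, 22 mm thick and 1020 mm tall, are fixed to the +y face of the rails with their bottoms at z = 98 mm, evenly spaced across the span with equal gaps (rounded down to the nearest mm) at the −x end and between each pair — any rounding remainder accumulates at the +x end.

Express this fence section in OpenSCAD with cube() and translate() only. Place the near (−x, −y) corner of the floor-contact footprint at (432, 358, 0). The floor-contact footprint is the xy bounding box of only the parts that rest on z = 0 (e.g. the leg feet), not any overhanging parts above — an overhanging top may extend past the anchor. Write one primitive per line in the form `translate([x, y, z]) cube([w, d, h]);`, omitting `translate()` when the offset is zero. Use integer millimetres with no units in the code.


translate([432, 358, 0]) cube([119, 119, 1065]);
translate([2647, 358, 0]) cube([119, 119, 1065]);
translate([551, 358, 188]) cube([2096, 119, 62]);
translate([551, 358, 915]) cube([2096, 119, 62]);
translate([604, 477, 98]) cube([104, 22, 1020]);
translate([761, 477, 98]) cube([104, 22, 1020]);
translate([918, 477, 98]) cube([104, 22, 1020]);
translate([1075, 477, 98]) cube([104, 22, 1020]);
translate([1232, 477, 98]) cube([104, 22, 1020]);
translate([1389, 477, 98]) cube([104, 22, 1020]);
translate([1546, 477, 98]) cube([104, 22, 1020]);
translate([1703, 477, 98]) cube([104, 22, 1020]);
translate([1860, 477, 98]) cube([104, 22, 1020]);
translate([2017, 477, 98]) cube([104, 22, 1020]);
translate([2174, 477, 98]) cube([104, 22, 1020]);
translate([2331, 477, 98]) cube([104, 22, 1020]);
translate([2488, 477, 98]) cube([104, 22, 1020]);


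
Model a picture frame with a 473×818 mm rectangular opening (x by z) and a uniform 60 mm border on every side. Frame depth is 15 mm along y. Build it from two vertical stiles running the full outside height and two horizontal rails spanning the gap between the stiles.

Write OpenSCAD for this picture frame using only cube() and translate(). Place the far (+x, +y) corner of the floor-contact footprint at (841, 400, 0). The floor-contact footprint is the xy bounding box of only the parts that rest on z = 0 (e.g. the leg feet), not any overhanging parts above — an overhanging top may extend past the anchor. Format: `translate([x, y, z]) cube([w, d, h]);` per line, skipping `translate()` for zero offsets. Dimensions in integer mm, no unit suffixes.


translate([248, 385, 0]) cube([60, 15, 938]);
translate([781, 385, 0]) cube([60, 15, 938]);
translate([308, 385, 0]) cube([473, 15, 60]);
translate([308, 385, 878]) cube([473, 15, 60]);


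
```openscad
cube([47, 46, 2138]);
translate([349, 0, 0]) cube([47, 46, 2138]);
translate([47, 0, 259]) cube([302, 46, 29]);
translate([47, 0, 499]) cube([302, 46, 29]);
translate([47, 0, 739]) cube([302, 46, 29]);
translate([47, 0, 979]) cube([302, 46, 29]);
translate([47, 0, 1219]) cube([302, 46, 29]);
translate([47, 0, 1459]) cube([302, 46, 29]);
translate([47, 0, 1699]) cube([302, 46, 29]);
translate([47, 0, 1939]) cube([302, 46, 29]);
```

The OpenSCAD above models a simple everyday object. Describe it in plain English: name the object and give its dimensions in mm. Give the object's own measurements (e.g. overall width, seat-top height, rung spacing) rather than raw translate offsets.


A straight ladder. Two 47×46 mm vertical rails, 2138 mm tall, stand 396 mm apart (outside-to-outside) with their front faces coplanar on the −y side. 8 rungs, each 46 mm deep and 29 mm tall, span between the inner faces of the rails, front faces flush with the rails. The lowest rung's underside is at z = 259 mm and rungs are spaced 240 mm apart (underside to underside).


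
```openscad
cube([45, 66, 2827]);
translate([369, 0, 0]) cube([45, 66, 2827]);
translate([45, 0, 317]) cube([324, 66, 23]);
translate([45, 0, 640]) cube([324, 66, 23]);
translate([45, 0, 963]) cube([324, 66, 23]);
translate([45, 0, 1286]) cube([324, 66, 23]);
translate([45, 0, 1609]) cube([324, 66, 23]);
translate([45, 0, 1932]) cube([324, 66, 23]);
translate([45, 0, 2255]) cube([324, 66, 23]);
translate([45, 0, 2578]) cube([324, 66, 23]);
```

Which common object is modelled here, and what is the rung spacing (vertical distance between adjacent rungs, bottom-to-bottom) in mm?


A ladder. The rung spacing is 323 mm.

Two tall 45×66 posts with 8 short bars between them — a ladder. Adjacent rungs sit at z = 317 and z = 640, so the spacing is 640 − 317 = 323 mm.


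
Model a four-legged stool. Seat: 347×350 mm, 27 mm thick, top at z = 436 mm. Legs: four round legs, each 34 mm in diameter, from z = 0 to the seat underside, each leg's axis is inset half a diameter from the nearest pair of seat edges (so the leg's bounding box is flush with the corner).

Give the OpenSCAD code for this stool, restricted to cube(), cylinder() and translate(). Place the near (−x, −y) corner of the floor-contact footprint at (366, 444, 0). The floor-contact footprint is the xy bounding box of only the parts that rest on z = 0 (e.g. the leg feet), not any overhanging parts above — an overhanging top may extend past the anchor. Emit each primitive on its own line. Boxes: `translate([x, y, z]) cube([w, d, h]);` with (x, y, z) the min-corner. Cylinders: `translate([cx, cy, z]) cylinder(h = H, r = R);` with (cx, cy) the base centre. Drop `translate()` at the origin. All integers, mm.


// leg_h = 436 - 27 = 409
translate([366, 444, 409]) cube([347, 350, 27]);
translate([383, 461, 0]) cylinder(h = 409, r = 17);
translate([696, 461, 0]) cylinder(h = 409, r = 17);
translate([383, 777, 0]) cylinder(h = 409, r = 17);
translate([696, 777, 0]) cylinder(h = 409, r = 17);


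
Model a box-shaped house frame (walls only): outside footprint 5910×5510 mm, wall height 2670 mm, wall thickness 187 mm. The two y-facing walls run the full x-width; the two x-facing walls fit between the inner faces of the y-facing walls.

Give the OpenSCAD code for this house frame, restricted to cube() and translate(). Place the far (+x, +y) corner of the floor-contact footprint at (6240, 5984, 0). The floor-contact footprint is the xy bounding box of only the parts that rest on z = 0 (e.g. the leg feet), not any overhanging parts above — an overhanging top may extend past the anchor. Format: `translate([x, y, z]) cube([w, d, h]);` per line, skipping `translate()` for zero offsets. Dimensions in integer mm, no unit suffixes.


translate([330, 474, 0]) cube([5910, 187, 2670]);
translate([330, 5797, 0]) cube([5910, 187, 2670]);
translate([330, 661, 0]) cube([187, 5136, 2670]);
translate([6053, 661, 0]) cube([187, 5136, 2670]);


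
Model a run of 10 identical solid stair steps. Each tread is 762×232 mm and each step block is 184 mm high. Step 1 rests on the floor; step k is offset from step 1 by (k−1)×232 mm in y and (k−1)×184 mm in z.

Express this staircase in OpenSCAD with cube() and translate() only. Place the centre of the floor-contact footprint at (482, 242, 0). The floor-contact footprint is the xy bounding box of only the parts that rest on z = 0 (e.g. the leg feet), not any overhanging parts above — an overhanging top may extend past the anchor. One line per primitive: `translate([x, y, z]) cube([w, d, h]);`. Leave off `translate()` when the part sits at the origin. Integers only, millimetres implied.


translate([101, 126, 0]) cube([762, 232, 184]);
translate([101, 358, 184]) cube([762, 232, 184]);
translate([101, 590, 368]) cube([762, 232, 184]);
translate([101, 822, 552]) cube([762, 232, 184]);
translate([101, 1054, 736]) cube([762, 232, 184]);
translate([101, 1286, 920]) cube([762, 232, 184]);
translate([101, 1518, 1104]) cube([762, 232, 184]);
translate([101, 1750, 1288]) cube([762, 232, 184]);
translate([101, 1982, 1472]) cube([762, 232, 184]);
translate([101, 2214, 1656]) cube([762, 232, 184]);


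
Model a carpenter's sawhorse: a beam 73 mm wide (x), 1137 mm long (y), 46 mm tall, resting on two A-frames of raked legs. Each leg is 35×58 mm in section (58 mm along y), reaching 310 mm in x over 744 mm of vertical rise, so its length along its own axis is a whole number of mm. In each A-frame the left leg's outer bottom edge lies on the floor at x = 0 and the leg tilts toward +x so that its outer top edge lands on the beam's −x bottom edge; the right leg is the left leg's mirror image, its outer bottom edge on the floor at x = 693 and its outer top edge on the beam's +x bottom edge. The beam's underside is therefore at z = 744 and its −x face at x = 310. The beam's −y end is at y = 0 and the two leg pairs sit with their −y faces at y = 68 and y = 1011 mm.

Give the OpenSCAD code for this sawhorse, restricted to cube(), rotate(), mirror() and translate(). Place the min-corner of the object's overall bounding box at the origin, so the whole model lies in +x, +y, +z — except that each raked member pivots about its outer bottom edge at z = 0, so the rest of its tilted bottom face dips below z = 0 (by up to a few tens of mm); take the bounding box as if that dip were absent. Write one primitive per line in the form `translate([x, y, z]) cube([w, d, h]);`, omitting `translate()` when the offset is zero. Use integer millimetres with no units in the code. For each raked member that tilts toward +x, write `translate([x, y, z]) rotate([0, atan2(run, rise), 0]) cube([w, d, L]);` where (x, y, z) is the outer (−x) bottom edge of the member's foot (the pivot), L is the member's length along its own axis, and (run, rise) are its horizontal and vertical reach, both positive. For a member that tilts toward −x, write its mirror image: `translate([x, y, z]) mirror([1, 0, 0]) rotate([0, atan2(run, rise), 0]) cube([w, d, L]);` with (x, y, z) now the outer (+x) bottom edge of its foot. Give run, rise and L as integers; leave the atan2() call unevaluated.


translate([310, 0, 744]) cube([73, 1137, 46]);
translate([0, 68, 0]) rotate([0, atan2(310, 744), 0]) cube([35, 58, 806]);
translate([693, 68, 0]) mirror([1, 0, 0]) rotate([0, atan2(310, 744), 0]) cube([35, 58, 806]);
translate([0, 1011, 0]) rotate([0, atan2(310, 744), 0]) cube([35, 58, 806]);
translate([693, 1011, 0]) mirror([1, 0, 0]) rotate([0, atan2(310, 744), 0]) cube([35, 58, 806]);


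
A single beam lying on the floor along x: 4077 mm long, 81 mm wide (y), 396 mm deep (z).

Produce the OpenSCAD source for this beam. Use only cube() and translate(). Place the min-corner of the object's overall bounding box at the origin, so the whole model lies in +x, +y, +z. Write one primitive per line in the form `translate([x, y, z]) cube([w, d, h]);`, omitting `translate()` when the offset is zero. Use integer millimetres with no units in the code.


cube([4077, 81, 396]);


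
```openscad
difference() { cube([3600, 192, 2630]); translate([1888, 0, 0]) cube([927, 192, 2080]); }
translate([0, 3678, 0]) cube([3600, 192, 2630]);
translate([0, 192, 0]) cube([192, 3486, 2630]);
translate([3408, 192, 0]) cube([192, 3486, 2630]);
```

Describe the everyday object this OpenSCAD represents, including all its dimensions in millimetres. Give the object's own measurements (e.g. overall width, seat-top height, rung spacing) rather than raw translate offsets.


A single room: four walls, each 2630 mm tall and 192 mm thick, enclosing an outside footprint 3600×3870 mm (x × y), no floor or roof. The front and back walls (−y and +y sides) run the full x-width; the side walls fit between their inner faces. A door opening 927 mm wide and 2080 mm tall is cut through the front wall from the floor up, its −x edge 1888 mm from the wall's −x end.


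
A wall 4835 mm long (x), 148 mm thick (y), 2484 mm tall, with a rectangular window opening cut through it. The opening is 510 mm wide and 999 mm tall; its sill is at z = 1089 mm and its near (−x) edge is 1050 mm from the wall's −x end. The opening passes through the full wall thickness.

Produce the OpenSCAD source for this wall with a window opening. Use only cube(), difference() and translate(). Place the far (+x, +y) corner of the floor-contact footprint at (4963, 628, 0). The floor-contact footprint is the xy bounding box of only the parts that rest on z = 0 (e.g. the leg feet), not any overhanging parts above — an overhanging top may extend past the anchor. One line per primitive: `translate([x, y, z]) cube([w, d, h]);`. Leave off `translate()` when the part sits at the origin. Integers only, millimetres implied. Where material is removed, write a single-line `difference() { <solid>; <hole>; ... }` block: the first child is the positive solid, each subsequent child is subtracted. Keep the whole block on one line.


difference() { translate([128, 480, 0]) cube([4835, 148, 2484]); translate([1178, 480, 1089]) cube([510, 148, 999]); }


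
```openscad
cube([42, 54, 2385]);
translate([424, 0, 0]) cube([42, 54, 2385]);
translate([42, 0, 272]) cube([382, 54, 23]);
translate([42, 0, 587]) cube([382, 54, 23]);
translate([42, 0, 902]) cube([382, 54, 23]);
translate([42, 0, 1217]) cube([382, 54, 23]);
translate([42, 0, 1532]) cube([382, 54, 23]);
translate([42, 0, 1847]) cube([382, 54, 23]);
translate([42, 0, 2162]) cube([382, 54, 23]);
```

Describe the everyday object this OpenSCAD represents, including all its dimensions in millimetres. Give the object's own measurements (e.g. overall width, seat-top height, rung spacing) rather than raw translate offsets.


A straight ladder. Two 42×54 mm vertical rails, 2385 mm tall, stand 466 mm apart (outside-to-outside) with their front faces coplanar on the −y side. 7 rungs, each 54 mm deep and 23 mm tall, span between the inner faces of the rails, front faces flush with the rails. The lowest rung's underside is at z = 272 mm and rungs are spaced 315 mm apart (underside to underside).


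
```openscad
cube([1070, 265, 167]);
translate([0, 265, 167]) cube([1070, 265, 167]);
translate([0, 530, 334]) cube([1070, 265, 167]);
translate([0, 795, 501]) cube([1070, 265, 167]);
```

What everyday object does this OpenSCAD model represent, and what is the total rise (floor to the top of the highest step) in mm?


A staircase. The total rise is 668 mm.

4 identical blocks, each offset up and back from the previous — a staircase. Each step is 167 mm tall and there are 4 of them, so the total rise is 4 × 167 = 668 mm.


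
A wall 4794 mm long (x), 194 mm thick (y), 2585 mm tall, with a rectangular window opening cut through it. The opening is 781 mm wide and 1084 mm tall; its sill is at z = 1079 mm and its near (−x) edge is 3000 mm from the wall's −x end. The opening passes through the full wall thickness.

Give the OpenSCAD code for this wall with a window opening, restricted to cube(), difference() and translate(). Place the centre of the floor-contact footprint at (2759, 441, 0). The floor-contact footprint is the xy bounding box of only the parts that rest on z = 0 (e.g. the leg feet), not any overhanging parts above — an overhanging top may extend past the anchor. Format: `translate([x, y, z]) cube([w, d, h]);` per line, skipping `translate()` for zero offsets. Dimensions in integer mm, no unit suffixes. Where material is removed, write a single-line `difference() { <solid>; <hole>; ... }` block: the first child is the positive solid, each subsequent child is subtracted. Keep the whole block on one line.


difference() { translate([362, 344, 0]) cube([4794, 194, 2585]); translate([3362, 344, 1079]) cube([781, 194, 1084]); }


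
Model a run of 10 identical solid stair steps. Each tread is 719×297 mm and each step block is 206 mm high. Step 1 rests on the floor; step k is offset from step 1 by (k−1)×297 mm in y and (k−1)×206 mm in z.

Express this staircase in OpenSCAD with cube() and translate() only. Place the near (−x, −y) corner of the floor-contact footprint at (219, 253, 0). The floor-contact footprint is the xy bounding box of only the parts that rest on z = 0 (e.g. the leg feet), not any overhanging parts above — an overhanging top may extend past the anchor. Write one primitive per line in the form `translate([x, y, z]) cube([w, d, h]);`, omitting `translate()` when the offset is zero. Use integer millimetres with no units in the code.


translate([219, 253, 0]) cube([719, 297, 206]);
translate([219, 550, 206]) cube([719, 297, 206]);
translate([219, 847, 412]) cube([719, 297, 206]);
translate([219, 1144, 618]) cube([719, 297, 206]);
translate([219, 1441, 824]) cube([719, 297, 206]);
translate([219, 1738, 1030]) cube([719, 297, 206]);
translate([219, 2035, 1236]) cube([719, 297, 206]);
translate([219, 2332, 1442]) cube([719, 297, 206]);
translate([219, 2629, 1648]) cube([719, 297, 206]);
translate([219, 2926, 1854]) cube([719, 297, 206]);


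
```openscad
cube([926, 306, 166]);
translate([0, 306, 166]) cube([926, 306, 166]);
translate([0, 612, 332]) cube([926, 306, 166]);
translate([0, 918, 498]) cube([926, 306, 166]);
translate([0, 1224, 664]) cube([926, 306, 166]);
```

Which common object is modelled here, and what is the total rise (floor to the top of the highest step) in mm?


A staircase. The total rise is 830 mm.

5 identical blocks, each offset up and back from the previous — a staircase. Each step is 166 mm tall and there are 5 of them, so the total rise is 5 × 166 = 830 mm.


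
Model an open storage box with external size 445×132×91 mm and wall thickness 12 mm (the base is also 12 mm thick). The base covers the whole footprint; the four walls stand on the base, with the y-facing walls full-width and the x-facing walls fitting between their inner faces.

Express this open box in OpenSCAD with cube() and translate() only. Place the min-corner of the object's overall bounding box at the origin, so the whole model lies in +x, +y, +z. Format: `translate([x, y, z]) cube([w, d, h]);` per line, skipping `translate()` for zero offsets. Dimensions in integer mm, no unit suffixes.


cube([445, 132, 12]);
translate([0, 0, 12]) cube([445, 12, 79]);
translate([0, 120, 12]) cube([445, 12, 79]);
translate([0, 12, 12]) cube([12, 108, 79]);
translate([433, 12, 12]) cube([12, 108, 79]);


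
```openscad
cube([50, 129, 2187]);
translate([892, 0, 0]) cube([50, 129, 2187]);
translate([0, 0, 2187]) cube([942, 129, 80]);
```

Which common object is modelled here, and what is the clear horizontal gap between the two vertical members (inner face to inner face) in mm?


A door frame. The clear opening width is 842 mm.

Two 2187 mm tall posts with a header on top — a door frame. The left jamb is 50 mm wide at x = 0; the right jamb starts at x = 892. The clear opening is 892 − 50 = 842 mm.


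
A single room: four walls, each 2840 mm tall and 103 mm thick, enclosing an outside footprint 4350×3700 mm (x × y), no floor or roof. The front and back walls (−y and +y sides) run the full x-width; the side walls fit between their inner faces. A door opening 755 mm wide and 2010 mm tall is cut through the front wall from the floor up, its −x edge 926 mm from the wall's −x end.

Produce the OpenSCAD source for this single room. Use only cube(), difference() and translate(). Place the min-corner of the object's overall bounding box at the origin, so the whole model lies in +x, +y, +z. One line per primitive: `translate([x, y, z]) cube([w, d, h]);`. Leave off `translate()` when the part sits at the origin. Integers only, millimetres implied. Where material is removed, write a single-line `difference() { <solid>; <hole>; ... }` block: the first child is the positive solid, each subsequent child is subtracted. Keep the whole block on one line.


difference() { cube([4350, 103, 2840]); translate([926, 0, 0]) cube([755, 103, 2010]); }
translate([0, 3597, 0]) cube([4350, 103, 2840]);
translate([0, 103, 0]) cube([103, 3494, 2840]);
translate([4247, 103, 0]) cube([103, 3494, 2840]);


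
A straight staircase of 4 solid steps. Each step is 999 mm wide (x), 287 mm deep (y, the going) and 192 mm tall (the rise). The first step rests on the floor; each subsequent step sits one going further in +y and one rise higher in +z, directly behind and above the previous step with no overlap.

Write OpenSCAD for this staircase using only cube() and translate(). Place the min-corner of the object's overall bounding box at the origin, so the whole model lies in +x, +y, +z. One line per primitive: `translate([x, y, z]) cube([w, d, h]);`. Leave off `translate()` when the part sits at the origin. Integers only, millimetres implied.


cube([999, 287, 192]);
translate([0, 287, 192]) cube([999, 287, 192]);
translate([0, 574, 384]) cube([999, 287, 192]);
translate([0, 861, 576]) cube([999, 287, 192]);


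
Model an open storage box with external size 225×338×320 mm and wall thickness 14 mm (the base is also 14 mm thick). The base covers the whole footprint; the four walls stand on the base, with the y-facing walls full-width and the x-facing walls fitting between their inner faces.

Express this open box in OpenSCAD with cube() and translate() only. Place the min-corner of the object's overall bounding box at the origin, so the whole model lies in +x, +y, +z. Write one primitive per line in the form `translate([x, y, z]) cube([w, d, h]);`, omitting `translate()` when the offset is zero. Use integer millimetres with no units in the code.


cube([225, 338, 14]);
translate([0, 0, 14]) cube([225, 14, 306]);
translate([0, 324, 14]) cube([225, 14, 306]);
translate([0, 14, 14]) cube([14, 310, 306]);
translate([211, 14, 14]) cube([14, 310, 306]);


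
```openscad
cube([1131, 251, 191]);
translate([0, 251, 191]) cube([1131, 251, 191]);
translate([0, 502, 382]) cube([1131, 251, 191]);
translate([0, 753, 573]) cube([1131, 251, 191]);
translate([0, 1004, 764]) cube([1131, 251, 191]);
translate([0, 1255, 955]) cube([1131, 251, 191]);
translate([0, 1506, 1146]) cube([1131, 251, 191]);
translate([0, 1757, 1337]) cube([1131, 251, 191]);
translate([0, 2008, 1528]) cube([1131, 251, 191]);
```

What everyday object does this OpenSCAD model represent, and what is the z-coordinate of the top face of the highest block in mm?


A staircase. The total rise is 1719 mm.

9 identical blocks, each offset up and back from the previous — a staircase. Each step is 191 mm tall and there are 9 of them, so the total rise is 9 × 191 = 1719 mm.


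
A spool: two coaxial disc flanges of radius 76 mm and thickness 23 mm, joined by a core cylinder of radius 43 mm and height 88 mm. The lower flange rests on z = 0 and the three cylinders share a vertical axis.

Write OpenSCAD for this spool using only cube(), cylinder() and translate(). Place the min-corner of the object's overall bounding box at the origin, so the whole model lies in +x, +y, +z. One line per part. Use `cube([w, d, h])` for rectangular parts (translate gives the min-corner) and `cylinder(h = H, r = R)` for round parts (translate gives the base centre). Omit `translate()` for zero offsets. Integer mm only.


translate([76, 76, 0]) cylinder(h = 23, r = 76);
translate([76, 76, 23]) cylinder(h = 88, r = 43);
translate([76, 76, 111]) cylinder(h = 23, r = 76);


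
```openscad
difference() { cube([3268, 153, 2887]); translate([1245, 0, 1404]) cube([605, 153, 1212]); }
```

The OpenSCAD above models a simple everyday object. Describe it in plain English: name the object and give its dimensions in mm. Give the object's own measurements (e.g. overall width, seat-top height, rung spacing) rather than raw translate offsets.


A wall 3268 mm long (x), 153 mm thick (y), 2887 mm tall, with a rectangular window opening cut through it. The opening is 605 mm wide and 1212 mm tall; its sill is at z = 1404 mm and its near (−x) edge is 1245 mm from the wall's −x end. The opening passes through the full wall thickness.


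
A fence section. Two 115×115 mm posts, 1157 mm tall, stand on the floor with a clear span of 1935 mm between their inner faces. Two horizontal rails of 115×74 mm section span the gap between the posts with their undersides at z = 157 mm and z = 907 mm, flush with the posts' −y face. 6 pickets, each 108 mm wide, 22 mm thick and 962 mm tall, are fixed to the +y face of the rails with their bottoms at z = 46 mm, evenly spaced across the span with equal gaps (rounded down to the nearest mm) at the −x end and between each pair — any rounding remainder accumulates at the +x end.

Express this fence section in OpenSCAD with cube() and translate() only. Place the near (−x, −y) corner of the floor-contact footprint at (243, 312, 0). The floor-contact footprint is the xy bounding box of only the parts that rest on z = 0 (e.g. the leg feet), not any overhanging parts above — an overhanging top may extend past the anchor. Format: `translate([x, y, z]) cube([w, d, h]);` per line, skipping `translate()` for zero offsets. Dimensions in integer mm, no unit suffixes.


translate([243, 312, 0]) cube([115, 115, 1157]);
translate([2293, 312, 0]) cube([115, 115, 1157]);
translate([358, 312, 157]) cube([1935, 115, 74]);
translate([358, 312, 907]) cube([1935, 115, 74]);
translate([541, 427, 46]) cube([108, 22, 962]);
translate([832, 427, 46]) cube([108, 22, 962]);
translate([1123, 427, 46]) cube([108, 22, 962]);
translate([1414, 427, 46]) cube([108, 22, 962]);
translate([1705, 427, 46]) cube([108, 22, 962]);
translate([1996, 427, 46]) cube([108, 22, 962]);


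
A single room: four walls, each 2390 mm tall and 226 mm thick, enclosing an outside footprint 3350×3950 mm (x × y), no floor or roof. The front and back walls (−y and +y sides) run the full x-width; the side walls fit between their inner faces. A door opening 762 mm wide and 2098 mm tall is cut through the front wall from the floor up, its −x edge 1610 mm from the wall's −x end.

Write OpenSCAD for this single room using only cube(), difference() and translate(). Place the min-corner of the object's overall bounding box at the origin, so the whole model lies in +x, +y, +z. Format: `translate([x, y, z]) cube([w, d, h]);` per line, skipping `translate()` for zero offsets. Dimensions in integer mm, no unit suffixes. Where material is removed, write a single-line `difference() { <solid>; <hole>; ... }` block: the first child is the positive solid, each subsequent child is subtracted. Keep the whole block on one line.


difference() { cube([3350, 226, 2390]); translate([1610, 0, 0]) cube([762, 226, 2098]); }
translate([0, 3724, 0]) cube([3350, 226, 2390]);
translate([0, 226, 0]) cube([226, 3498, 2390]);
translate([3124, 226, 0]) cube([226, 3498, 2390]);


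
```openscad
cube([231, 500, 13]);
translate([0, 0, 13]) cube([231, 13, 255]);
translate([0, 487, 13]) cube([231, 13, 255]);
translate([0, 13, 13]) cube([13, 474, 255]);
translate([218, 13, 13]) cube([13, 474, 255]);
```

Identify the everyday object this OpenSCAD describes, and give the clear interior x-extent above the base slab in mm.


An open box. The internal width is 205 mm.

A 231×500 base slab with four walls standing on it — an open box. The base is 231 mm wide and the walls are 13 mm thick, so the internal width is 231 − 2 × 13 = 205 mm.


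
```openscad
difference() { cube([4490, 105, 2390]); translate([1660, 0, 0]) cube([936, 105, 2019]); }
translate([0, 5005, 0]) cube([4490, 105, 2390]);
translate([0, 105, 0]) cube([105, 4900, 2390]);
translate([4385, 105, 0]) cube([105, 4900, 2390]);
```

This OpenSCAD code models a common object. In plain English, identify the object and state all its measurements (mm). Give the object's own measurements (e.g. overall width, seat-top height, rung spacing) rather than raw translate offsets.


A single room: four walls, each 2390 mm tall and 105 mm thick, enclosing an outside footprint 4490×5110 mm (x × y), no floor or roof. The front and back walls (−y and +y sides) run the full x-width; the side walls fit between their inner faces. A door opening 936 mm wide and 2019 mm tall is cut through the front wall from the floor up, its −x edge 1660 mm from the wall's −x end.


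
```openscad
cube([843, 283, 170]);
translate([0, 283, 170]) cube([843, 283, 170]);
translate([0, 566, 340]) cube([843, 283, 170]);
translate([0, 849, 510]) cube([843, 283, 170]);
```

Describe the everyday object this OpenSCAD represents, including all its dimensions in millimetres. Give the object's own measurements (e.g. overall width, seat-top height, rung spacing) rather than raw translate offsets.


A straight staircase of 4 solid steps. Each step is 843 mm wide (x), 283 mm deep (y, the going) and 170 mm tall (the rise). The first step rests on the floor; each subsequent step sits one going further in +y and one rise higher in +z, directly behind and above the previous step with no overlap.


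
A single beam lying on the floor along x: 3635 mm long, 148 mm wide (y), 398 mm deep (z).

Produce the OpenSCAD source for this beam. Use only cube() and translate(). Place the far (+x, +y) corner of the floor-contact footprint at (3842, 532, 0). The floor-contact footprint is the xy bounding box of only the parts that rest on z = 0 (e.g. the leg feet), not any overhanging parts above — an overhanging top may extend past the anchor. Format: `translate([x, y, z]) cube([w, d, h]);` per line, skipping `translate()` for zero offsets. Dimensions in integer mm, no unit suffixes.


translate([207, 384, 0]) cube([3635, 148, 398]);


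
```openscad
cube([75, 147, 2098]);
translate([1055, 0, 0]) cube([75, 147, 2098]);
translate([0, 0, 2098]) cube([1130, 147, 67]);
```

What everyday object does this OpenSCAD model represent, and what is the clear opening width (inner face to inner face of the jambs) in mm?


A door frame. The clear opening width is 980 mm.

Two 2098 mm tall posts with a header on top — a door frame. The left jamb is 75 mm wide at x = 0; the right jamb starts at x = 1055. The clear opening is 1055 − 75 = 980 mm.


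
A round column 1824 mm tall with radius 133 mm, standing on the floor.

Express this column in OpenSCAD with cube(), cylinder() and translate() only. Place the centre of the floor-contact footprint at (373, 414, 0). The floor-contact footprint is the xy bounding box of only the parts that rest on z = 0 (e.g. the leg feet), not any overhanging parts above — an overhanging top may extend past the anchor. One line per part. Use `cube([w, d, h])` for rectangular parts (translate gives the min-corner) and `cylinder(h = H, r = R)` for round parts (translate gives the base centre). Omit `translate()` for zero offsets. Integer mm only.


translate([373, 414, 0]) cylinder(h = 1824, r = 133);


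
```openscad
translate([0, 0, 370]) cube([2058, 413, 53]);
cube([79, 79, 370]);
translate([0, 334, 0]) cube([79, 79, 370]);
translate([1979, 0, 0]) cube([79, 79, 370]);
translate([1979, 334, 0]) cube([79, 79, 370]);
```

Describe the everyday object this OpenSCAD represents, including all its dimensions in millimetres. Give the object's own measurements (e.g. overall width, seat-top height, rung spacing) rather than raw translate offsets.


A long wooden bench with a 2058 mm (x) × 413 mm (y) seat, 53 mm thick, its top surface 423 mm above the floor. Four 79 mm square legs at the seat corners, flush with the edges, run from z = 0 to the seat underside.


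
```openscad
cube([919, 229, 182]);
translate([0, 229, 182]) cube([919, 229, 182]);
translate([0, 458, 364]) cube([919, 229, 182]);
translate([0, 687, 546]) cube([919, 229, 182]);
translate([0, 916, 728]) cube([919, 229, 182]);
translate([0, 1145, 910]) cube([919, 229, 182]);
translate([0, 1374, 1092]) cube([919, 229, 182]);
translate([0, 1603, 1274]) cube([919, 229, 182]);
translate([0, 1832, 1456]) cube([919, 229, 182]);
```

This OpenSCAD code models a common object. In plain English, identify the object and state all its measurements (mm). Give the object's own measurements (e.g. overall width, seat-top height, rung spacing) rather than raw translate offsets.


A straight staircase of 9 solid steps. Each step is 919 mm wide (x), 229 mm deep (y, the going) and 182 mm tall (the rise). The first step rests on the floor; each subsequent step sits one going further in +y and one rise higher in +z, directly behind and above the previous step with no overlap.
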